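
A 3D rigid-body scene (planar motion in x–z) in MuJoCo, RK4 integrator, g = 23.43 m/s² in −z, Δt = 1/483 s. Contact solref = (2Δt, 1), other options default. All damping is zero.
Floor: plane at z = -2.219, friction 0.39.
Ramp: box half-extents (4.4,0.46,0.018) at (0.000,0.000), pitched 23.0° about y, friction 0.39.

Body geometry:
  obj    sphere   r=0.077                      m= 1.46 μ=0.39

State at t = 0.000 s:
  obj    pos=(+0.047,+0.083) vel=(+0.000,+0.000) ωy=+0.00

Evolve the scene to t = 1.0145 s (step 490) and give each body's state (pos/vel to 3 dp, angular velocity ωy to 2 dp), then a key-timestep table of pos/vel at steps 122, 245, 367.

State at t = 1.0145 s:
  obj    pos=(+3.145,-1.232) vel=(+6.107,-2.592) ωy=+86.15

Key-timestep trajectory:
   step    t(s)  obj.x    obj.z    obj.vx   obj.vz 
    122  0.2526   +0.239  +0.002  +1.521  -0.645
    245  0.5072   +0.822  -0.246  +3.053  -1.296
    367  0.7598   +1.785  -0.654  +4.574  -1.941


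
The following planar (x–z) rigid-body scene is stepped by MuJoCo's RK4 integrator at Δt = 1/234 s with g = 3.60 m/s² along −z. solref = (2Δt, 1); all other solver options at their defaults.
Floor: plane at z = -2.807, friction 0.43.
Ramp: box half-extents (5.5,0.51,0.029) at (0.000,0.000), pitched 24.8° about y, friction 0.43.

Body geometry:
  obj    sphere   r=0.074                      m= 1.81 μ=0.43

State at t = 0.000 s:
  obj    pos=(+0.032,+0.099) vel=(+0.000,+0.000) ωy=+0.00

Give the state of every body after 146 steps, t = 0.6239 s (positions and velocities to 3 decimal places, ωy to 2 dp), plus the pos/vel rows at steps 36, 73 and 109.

State at t = 0.6239 s:
  obj    pos=(+0.223,+0.011) vel=(+0.611,-0.282) ωy=+9.09

Key-timestep trajectory:
   step    t(s)  obj.x    obj.z    obj.vx   obj.vz 
     36  0.1538   +0.044  +0.093  +0.151  -0.070
     73  0.3120   +0.080  +0.077  +0.306  -0.141
    109  0.4658   +0.138  +0.050  +0.456  -0.211


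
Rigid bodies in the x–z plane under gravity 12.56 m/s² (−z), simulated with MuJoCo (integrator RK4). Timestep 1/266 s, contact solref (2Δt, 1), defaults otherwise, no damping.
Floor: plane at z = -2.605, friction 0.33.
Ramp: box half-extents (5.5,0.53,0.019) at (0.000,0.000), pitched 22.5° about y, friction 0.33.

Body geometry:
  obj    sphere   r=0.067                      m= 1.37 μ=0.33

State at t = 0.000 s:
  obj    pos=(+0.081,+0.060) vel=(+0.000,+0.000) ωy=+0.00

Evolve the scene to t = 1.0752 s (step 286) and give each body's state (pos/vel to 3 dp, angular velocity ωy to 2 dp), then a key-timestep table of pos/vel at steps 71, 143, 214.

State at t = 1.0752 s:
  obj    pos=(+1.914,-0.700) vel=(+3.410,-1.413) ωy=+55.09

Key-timestep trajectory:
   step    t(s)  obj.x    obj.z    obj.vx   obj.vz 
     71  0.2669   +0.194  +0.013  +0.847  -0.351
    143  0.5376   +0.539  -0.130  +1.705  -0.706
    214  0.8045   +1.107  -0.366  +2.552  -1.057


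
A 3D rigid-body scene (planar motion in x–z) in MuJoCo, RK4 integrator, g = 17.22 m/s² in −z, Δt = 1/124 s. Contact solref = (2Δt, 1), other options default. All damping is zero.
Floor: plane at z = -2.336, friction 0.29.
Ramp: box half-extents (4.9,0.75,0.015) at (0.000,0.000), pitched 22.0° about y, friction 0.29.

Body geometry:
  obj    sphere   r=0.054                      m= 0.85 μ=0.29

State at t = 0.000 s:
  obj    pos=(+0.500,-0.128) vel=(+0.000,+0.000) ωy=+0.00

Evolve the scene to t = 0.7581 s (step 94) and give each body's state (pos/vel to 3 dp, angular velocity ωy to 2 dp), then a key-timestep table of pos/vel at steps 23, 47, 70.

State at t = 0.7581 s:
  obj    pos=(+1.728,-0.624) vel=(+3.239,-1.308) ωy=+64.66

Key-timestep trajectory:
   step    t(s)  obj.x    obj.z    obj.vx   obj.vz 
     23  0.1855   +0.574  -0.157  +0.793  -0.320
     47  0.3790   +0.807  -0.252  +1.619  -0.654
     70  0.5645   +1.181  -0.403  +2.412  -0.974


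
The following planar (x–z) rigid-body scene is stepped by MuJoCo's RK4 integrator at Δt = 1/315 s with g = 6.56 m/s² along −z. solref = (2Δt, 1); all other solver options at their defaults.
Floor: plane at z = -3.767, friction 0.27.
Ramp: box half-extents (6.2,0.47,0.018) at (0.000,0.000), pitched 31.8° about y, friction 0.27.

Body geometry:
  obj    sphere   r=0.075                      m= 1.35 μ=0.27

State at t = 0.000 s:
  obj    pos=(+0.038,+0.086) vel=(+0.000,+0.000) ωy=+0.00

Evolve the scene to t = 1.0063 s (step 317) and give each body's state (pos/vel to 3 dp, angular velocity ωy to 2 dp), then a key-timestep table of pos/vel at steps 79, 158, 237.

State at t = 1.0063 s:
  obj    pos=(+1.101,-0.573) vel=(+2.112,-1.309) ωy=+33.13

Key-timestep trajectory:
   step    t(s)  obj.x    obj.z    obj.vx   obj.vz 
     79  0.2508   +0.104  +0.045  +0.526  -0.326
    158  0.5016   +0.302  -0.078  +1.053  -0.653
    237  0.7524   +0.632  -0.282  +1.579  -0.979


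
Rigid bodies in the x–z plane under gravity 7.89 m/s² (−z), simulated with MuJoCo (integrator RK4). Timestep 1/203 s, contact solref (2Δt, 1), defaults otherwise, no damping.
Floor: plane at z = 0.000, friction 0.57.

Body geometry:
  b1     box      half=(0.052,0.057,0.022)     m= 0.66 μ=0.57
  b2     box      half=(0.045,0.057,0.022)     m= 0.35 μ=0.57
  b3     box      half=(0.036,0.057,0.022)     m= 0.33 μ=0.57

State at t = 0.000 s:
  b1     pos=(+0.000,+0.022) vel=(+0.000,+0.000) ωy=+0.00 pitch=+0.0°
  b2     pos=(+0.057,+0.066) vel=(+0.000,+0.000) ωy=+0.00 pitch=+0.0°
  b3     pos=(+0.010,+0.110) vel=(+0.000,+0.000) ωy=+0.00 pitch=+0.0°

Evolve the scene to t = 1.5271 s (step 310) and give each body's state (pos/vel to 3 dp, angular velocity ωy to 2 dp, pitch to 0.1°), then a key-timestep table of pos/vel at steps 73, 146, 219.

State at t = 1.5271 s:
  b1     pos=(+0.000,+0.022) vel=(+0.000,+0.000) ωy=+0.00 pitch=+0.0°
  b2     pos=(+0.102,+0.045) vel=(+0.000,+0.000) ωy=+0.00 pitch=+90.0°
  b3     pos=(-0.129,+0.036) vel=(+0.000,+0.000) ωy=+0.00 pitch=+90.0°

Key-timestep trajectory:
   step    t(s)  b1.x    b1.z    b1.vx   b1.vz   b2.x    b2.z    b2.vx   b2.vz   b3.x    b3.z    b3.vx   b3.vz 
     73  0.3596   +0.000  +0.022  +0.000  +0.000   +0.062  +0.064  +0.089  -0.037   -0.033  +0.084  -0.154  +0.055
    146  0.7192   +0.000  +0.022  +0.000  +0.000   +0.118  +0.050  +0.039  +0.005   -0.086  +0.059  -0.277  -0.479
    219  1.0788   +0.000  +0.022  +0.000  +0.000   +0.095  +0.048  +0.020  -0.007   -0.134  +0.038  +0.048  -0.022


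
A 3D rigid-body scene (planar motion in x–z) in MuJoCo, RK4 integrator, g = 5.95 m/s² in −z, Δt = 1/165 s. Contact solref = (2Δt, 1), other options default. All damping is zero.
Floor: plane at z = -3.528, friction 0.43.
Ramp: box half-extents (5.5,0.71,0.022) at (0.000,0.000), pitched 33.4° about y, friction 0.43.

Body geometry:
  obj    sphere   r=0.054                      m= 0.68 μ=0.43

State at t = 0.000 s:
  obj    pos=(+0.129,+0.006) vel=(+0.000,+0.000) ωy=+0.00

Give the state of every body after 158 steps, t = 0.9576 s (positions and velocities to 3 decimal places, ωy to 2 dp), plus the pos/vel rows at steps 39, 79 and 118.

State at t = 0.9576 s:
  obj    pos=(+1.025,-0.585) vel=(+1.870,-1.233) ωy=+41.48

Key-timestep trajectory:
   step    t(s)  obj.x    obj.z    obj.vx   obj.vz 
     39  0.2364   +0.184  -0.030  +0.462  -0.304
     79  0.4788   +0.353  -0.142  +0.935  -0.617
    118  0.7152   +0.629  -0.323  +1.397  -0.921


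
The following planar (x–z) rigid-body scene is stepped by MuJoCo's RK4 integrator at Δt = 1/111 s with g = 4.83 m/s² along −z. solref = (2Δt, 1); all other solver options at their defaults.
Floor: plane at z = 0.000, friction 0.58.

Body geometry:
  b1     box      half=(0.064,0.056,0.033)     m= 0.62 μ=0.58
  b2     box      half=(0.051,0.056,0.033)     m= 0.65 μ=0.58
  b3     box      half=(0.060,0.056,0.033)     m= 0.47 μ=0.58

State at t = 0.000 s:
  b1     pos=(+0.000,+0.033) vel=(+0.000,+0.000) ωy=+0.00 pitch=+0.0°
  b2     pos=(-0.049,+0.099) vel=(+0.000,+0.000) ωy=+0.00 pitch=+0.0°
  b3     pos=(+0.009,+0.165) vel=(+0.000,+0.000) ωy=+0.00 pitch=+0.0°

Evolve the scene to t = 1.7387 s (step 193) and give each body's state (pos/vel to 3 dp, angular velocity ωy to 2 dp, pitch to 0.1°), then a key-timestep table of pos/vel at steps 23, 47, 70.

State at t = 1.7387 s:
  b1     pos=(+0.000,+0.033) vel=(+0.000,+0.000) ωy=+0.00 pitch=+0.0°
  b2     pos=(-0.049,+0.099) vel=(+0.000,+0.000) ωy=+0.00 pitch=+0.0°
  b3     pos=(+0.150,+0.033) vel=(+0.000,+0.000) ωy=+0.00 pitch=+180.0°

Key-timestep trajectory:
   step    t(s)  b1.x    b1.z    b1.vx   b1.vz   b2.x    b2.z    b2.vx   b2.vz   b3.x    b3.z    b3.vx   b3.vz 
     23  0.2072   +0.000  +0.033  +0.000  +0.000   -0.049  +0.099  +0.000  +0.000   +0.019  +0.161  +0.110  -0.071
     47  0.4234   +0.000  +0.033  +0.000  +0.000   -0.049  +0.099  +0.000  +0.000   +0.062  +0.128  +0.312  -0.134
     70  0.6306   +0.000  +0.033  +0.000  +0.000   -0.049  +0.099  +0.000  +0.000   +0.131  +0.073  +0.348  -0.669


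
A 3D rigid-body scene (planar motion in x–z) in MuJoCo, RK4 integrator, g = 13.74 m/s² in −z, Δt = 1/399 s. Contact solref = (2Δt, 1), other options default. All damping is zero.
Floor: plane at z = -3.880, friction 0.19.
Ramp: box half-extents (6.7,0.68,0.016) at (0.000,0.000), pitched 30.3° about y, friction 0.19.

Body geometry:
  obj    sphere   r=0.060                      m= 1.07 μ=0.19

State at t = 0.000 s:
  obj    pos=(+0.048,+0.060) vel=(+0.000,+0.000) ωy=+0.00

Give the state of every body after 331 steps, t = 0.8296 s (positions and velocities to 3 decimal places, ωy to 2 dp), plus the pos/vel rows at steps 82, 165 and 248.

State at t = 0.8296 s:
  obj    pos=(+1.519,-0.800) vel=(+3.547,-2.073) ωy=+68.45

Key-timestep trajectory:
   step    t(s)  obj.x    obj.z    obj.vx   obj.vz 
     82  0.2055   +0.138  +0.007  +0.879  -0.514
    165  0.4135   +0.414  -0.154  +1.768  -1.033
    248  0.6216   +0.874  -0.423  +2.657  -1.553


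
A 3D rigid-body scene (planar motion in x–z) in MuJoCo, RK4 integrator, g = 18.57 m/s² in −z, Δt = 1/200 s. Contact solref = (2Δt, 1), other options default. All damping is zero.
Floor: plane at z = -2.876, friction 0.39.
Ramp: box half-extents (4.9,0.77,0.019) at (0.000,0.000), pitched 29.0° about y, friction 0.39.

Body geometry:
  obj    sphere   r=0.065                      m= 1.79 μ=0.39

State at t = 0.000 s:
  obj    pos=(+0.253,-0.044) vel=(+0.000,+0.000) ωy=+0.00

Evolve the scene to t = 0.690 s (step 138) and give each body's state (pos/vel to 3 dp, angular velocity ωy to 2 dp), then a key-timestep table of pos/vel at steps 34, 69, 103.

State at t = 0.690 s:
  obj    pos=(+1.592,-0.786) vel=(+3.881,-2.151) ωy=+68.25

Key-timestep trajectory:
   step    t(s)  obj.x    obj.z    obj.vx   obj.vz 
     34  0.1700   +0.334  -0.089  +0.956  -0.530
     69  0.3450   +0.588  -0.230  +1.941  -1.076
    103  0.5150   +0.999  -0.458  +2.897  -1.606


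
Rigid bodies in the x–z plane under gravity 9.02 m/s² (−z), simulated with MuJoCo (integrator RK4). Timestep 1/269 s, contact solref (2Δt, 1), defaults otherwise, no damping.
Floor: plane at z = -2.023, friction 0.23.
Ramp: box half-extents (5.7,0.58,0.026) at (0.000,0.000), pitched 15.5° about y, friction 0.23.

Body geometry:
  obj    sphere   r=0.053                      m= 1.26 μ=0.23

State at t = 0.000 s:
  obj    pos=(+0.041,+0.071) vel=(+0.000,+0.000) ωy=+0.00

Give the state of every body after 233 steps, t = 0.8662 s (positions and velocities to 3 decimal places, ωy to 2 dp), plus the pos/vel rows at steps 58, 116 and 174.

State at t = 0.8662 s:
  obj    pos=(+0.663,-0.102) vel=(+1.437,-0.399) ωy=+28.13

Key-timestep trajectory:
   step    t(s)  obj.x    obj.z    obj.vx   obj.vz 
     58  0.2156   +0.080  +0.060  +0.358  -0.099
    116  0.4312   +0.195  +0.028  +0.716  -0.198
    174  0.6468   +0.388  -0.026  +1.073  -0.298


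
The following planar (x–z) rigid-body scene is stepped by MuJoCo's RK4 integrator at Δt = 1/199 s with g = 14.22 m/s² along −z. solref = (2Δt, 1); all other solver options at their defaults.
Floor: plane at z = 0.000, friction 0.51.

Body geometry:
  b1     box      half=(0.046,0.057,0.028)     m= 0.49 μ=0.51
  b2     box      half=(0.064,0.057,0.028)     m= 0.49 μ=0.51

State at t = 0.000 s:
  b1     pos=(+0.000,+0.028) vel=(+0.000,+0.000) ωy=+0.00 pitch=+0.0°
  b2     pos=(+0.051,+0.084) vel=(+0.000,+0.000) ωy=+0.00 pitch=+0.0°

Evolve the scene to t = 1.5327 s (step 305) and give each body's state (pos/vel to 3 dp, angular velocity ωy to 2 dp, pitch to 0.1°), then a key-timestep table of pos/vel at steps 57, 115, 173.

State at t = 1.5327 s:
  b1     pos=(+0.000,+0.028) vel=(+0.000,+0.000) ωy=+0.00 pitch=+0.0°
  b2     pos=(+0.117,+0.064) vel=(+0.000,+0.000) ωy=+0.00 pitch=+90.0°

Key-timestep trajectory:
   step    t(s)  b1.x    b1.z    b1.vx   b1.vz   b2.x    b2.z    b2.vx   b2.vz 
     57  0.2864   +0.000  +0.028  +0.000  +0.000   +0.094  +0.070  +0.239  -0.036
    115  0.5779   +0.000  +0.028  +0.000  +0.000   +0.129  +0.068  -0.147  -0.038
    173  0.8693   +0.000  +0.028  +0.000  +0.000   +0.120  +0.065  -0.107  -0.040


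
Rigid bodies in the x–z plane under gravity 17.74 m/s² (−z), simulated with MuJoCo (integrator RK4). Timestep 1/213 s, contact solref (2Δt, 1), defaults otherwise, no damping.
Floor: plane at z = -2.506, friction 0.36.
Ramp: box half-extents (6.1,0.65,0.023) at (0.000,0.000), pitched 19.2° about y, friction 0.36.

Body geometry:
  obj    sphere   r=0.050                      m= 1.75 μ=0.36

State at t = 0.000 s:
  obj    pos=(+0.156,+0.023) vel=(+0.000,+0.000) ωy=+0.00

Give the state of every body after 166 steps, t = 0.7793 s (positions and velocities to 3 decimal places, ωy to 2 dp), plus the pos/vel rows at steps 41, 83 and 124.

State at t = 0.7793 s:
  obj    pos=(+1.351,-0.393) vel=(+3.067,-1.068) ωy=+64.94

Key-timestep trajectory:
   step    t(s)  obj.x    obj.z    obj.vx   obj.vz 
     41  0.1925   +0.229  -0.002  +0.758  -0.264
     83  0.3897   +0.455  -0.081  +1.534  -0.534
    124  0.5822   +0.823  -0.209  +2.291  -0.798


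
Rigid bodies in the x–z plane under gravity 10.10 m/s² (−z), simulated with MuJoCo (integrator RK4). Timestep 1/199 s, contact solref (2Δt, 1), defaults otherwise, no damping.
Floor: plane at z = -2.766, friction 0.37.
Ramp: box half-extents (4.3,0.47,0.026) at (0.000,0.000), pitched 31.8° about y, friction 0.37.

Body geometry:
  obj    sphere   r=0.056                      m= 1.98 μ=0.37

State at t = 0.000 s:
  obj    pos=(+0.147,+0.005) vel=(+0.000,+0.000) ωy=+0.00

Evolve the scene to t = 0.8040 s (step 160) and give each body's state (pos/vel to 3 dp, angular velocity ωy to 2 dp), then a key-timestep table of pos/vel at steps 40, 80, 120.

State at t = 0.8040 s:
  obj    pos=(+1.192,-0.642) vel=(+2.598,-1.611) ωy=+54.57

Key-timestep trajectory:
   step    t(s)  obj.x    obj.z    obj.vx   obj.vz 
     40  0.2010   +0.212  -0.035  +0.650  -0.403
     80  0.4020   +0.408  -0.157  +1.299  -0.805
    120  0.6030   +0.735  -0.359  +1.948  -1.208


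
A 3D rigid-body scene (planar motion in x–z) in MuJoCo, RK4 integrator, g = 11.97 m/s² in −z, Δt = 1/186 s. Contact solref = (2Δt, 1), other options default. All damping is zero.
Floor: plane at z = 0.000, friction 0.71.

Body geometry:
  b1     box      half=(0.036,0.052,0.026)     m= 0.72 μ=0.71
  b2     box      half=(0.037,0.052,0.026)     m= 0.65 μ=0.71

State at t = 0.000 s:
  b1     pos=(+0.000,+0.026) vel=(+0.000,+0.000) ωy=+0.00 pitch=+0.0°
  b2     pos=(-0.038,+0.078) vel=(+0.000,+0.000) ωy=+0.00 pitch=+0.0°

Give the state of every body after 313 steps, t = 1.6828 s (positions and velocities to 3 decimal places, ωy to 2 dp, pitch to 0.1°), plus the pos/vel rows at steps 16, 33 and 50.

State at t = 1.6828 s:
  b1     pos=(+0.000,+0.026) vel=(+0.000,+0.000) ωy=+0.00 pitch=+0.0°
  b2     pos=(-0.071,+0.037) vel=(+0.000,+0.000) ωy=+0.00 pitch=-90.0°

Key-timestep trajectory:
   step    t(s)  b1.x    b1.z    b1.vx   b1.vz   b2.x    b2.z    b2.vx   b2.vz 
     16  0.0860   +0.000  +0.026  +0.000  +0.000   -0.040  +0.078  -0.051  -0.007
     33  0.1774   +0.000  +0.026  +0.000  +0.000   -0.050  +0.074  -0.188  -0.107
     50  0.2688   +0.000  +0.026  +0.000  +0.000   -0.071  +0.034  -0.173  -0.222


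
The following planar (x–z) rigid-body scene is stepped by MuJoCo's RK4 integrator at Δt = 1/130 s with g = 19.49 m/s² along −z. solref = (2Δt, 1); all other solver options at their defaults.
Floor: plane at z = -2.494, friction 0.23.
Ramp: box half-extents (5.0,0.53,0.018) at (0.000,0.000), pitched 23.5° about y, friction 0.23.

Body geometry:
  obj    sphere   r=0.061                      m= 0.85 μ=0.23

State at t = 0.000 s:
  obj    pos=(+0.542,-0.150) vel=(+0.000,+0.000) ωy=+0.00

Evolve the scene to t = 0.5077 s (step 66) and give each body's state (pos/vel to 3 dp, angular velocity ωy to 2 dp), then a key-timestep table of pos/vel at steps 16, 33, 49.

State at t = 0.5077 s:
  obj    pos=(+1.198,-0.435) vel=(+2.585,-1.124) ωy=+46.17

Key-timestep trajectory:
   step    t(s)  obj.x    obj.z    obj.vx   obj.vz 
     16  0.1231   +0.581  -0.166  +0.627  -0.272
     33  0.2538   +0.706  -0.221  +1.293  -0.562
     49  0.3769   +0.904  -0.307  +1.919  -0.834


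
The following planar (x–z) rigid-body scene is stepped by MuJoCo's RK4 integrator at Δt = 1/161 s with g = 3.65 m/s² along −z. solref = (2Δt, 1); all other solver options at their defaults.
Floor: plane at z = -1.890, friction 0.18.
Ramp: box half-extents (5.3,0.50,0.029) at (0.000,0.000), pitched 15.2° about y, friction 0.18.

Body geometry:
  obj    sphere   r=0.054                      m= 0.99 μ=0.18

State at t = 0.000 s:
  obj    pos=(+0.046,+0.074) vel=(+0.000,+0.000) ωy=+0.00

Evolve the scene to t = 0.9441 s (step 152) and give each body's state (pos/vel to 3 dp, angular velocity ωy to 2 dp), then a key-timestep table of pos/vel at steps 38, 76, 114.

State at t = 0.9441 s:
  obj    pos=(+0.340,-0.006) vel=(+0.623,-0.169) ωy=+11.95

Key-timestep trajectory:
   step    t(s)  obj.x    obj.z    obj.vx   obj.vz 
     38  0.2360   +0.064  +0.069  +0.156  -0.042
     76  0.4720   +0.119  +0.054  +0.311  -0.085
    114  0.7081   +0.211  +0.029  +0.467  -0.127


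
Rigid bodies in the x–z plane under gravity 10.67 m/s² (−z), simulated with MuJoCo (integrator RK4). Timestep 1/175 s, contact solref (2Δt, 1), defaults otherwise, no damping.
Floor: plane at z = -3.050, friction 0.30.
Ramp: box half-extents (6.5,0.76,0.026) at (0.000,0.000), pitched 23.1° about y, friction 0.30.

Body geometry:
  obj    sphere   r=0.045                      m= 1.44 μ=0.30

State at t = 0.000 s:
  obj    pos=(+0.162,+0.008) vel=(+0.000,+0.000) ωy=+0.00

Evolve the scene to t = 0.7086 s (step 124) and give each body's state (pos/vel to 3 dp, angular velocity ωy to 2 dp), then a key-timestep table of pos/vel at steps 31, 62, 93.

State at t = 0.7086 s:
  obj    pos=(+0.853,-0.286) vel=(+1.949,-0.831) ωy=+47.07

Key-timestep trajectory:
   step    t(s)  obj.x    obj.z    obj.vx   obj.vz 
     31  0.1771   +0.205  -0.010  +0.487  -0.208
     62  0.3543   +0.335  -0.066  +0.975  -0.416
     93  0.5314   +0.550  -0.158  +1.462  -0.624


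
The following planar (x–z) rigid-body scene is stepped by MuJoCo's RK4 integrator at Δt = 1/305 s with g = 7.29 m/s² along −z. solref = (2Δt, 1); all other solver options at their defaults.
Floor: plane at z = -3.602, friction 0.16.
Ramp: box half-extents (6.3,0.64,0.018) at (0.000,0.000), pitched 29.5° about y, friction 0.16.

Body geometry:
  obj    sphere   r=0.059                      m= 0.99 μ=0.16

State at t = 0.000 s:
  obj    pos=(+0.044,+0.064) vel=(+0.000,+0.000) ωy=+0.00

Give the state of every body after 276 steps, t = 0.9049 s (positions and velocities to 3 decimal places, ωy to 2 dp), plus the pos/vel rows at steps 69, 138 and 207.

State at t = 0.9049 s:
  obj    pos=(+0.962,-0.456) vel=(+2.029,-1.147) ωy=+38.87

Key-timestep trajectory:
   step    t(s)  obj.x    obj.z    obj.vx   obj.vz 
     69  0.2262   +0.101  +0.031  +0.508  -0.289
    138  0.4525   +0.274  -0.066  +1.015  -0.574
    207  0.6787   +0.561  -0.229  +1.520  -0.867


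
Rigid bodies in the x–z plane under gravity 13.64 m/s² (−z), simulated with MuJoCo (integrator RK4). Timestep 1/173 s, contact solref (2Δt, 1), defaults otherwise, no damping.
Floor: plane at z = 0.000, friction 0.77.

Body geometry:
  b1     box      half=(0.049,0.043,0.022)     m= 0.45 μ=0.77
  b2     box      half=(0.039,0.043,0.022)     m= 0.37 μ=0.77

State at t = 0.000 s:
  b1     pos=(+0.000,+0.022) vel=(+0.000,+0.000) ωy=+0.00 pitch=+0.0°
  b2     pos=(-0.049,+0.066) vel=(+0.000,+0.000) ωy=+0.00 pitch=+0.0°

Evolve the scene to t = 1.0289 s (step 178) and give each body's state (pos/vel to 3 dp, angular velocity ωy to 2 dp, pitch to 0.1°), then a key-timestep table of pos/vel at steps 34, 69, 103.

State at t = 1.0289 s:
  b1     pos=(+0.000,+0.022) vel=(+0.000,+0.000) ωy=+0.00 pitch=+0.0°
  b2     pos=(-0.146,+0.022) vel=(+0.000,+0.000) ωy=+0.00 pitch=+180.0°

Key-timestep trajectory:
   step    t(s)  b1.x    b1.z    b1.vx   b1.vz   b2.x    b2.z    b2.vx   b2.vz 
     34  0.1965   +0.000  +0.022  +0.000  +0.000   -0.051  +0.066  -0.026  -0.002
     69  0.3988   +0.000  +0.022  +0.000  +0.000   -0.080  +0.040  -0.454  -0.133
    103  0.5954   +0.000  +0.022  +0.000  +0.000   -0.115  +0.044  -0.180  -0.034


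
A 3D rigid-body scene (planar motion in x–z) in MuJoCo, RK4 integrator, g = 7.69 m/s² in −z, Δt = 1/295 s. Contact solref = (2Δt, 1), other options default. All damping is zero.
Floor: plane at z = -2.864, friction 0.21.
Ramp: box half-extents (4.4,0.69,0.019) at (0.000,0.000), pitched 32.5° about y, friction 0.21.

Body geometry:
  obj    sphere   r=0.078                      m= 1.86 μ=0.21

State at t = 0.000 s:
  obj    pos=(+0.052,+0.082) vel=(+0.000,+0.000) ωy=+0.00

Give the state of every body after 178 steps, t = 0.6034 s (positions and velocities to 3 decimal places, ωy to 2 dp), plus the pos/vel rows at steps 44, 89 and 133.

State at t = 0.6034 s:
  obj    pos=(+0.505,-0.207) vel=(+1.502,-0.957) ωy=+22.82

Key-timestep trajectory:
   step    t(s)  obj.x    obj.z    obj.vx   obj.vz 
     44  0.1492   +0.080  +0.064  +0.371  -0.237
     89  0.3017   +0.165  +0.010  +0.751  -0.479
    133  0.4508   +0.305  -0.079  +1.122  -0.715


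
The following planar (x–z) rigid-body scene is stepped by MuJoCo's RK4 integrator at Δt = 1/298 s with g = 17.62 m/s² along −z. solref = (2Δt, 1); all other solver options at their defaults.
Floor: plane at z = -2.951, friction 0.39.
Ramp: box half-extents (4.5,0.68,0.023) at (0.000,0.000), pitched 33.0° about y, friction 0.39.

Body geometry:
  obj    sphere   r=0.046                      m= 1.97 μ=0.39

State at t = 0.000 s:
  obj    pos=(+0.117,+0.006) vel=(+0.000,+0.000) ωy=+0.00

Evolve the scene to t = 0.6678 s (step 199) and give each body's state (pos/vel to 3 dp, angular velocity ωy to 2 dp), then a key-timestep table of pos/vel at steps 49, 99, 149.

State at t = 0.6678 s:
  obj    pos=(+1.399,-0.826) vel=(+3.839,-2.493) ωy=+99.49

Key-timestep trajectory:
   step    t(s)  obj.x    obj.z    obj.vx   obj.vz 
     49  0.1644   +0.195  -0.044  +0.945  -0.614
     99  0.3322   +0.434  -0.200  +1.910  -1.240
    149  0.5000   +0.836  -0.461  +2.874  -1.867


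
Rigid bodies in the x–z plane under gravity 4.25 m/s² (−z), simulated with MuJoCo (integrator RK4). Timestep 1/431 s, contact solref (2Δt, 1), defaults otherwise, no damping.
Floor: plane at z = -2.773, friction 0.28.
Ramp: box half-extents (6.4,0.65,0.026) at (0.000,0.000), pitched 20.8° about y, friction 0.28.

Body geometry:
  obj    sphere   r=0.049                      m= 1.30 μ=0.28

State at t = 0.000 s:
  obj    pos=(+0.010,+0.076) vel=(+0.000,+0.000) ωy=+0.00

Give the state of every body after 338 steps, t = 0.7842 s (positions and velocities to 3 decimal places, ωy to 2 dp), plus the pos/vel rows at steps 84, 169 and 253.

State at t = 0.7842 s:
  obj    pos=(+0.320,-0.041) vel=(+0.790,-0.300) ωy=+17.25

Key-timestep trajectory:
   step    t(s)  obj.x    obj.z    obj.vx   obj.vz 
     84  0.1949   +0.029  +0.069  +0.196  -0.075
    169  0.3921   +0.088  +0.047  +0.395  -0.150
    253  0.5870   +0.184  +0.010  +0.592  -0.225


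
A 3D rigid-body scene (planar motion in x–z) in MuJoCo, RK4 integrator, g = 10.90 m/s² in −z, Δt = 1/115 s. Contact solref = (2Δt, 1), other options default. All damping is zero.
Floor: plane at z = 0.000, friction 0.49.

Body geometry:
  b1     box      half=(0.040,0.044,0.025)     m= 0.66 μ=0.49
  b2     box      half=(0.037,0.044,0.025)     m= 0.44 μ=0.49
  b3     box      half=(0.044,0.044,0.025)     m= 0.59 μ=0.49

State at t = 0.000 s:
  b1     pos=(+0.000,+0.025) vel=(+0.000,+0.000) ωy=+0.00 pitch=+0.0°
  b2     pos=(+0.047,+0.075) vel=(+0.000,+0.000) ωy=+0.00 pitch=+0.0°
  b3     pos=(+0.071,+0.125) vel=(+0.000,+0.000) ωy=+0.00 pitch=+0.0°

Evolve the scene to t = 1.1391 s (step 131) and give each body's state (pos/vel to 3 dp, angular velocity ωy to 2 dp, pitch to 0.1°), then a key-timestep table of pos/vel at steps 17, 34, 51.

State at t = 1.1391 s:
  b1     pos=(+0.000,+0.025) vel=(+0.000,+0.000) ωy=+0.00 pitch=+0.0°
  b2     pos=(+0.081,+0.037) vel=(+0.000,+0.000) ωy=+0.00 pitch=+90.0°
  b3     pos=(+0.228,+0.025) vel=(+0.000,+0.000) ωy=+0.00 pitch=+180.0°

Key-timestep trajectory:
   step    t(s)  b1.x    b1.z    b1.vx   b1.vz   b2.x    b2.z    b2.vx   b2.vz   b3.x    b3.z    b3.vx   b3.vz 
     17  0.1478   +0.000  +0.025  +0.000  +0.000   +0.060  +0.066  +0.179  -0.234   +0.109  +0.093  +0.460  -0.672
     34  0.2957   +0.000  +0.025  +0.000  +0.000   +0.089  +0.041  +0.029  +0.026   +0.173  +0.050  +0.293  +0.065
     51  0.4435   +0.000  +0.025  +0.000  +0.000   +0.079  +0.038  +0.085  -0.030   +0.225  +0.026  +0.422  -0.560


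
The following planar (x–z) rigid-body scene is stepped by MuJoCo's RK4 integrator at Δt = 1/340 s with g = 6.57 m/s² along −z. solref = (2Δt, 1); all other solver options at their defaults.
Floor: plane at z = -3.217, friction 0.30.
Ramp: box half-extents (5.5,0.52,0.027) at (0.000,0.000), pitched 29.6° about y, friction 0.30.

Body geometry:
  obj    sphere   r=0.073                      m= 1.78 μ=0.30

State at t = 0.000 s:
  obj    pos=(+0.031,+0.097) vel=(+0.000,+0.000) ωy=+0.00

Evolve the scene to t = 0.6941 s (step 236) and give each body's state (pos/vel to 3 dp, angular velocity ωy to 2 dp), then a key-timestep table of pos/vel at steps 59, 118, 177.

State at t = 0.6941 s:
  obj    pos=(+0.517,-0.179) vel=(+1.399,-0.795) ωy=+22.04

Key-timestep trajectory:
   step    t(s)  obj.x    obj.z    obj.vx   obj.vz 
     59  0.1735   +0.062  +0.080  +0.350  -0.199
    118  0.3471   +0.153  +0.028  +0.700  -0.397
    177  0.5206   +0.304  -0.058  +1.049  -0.596


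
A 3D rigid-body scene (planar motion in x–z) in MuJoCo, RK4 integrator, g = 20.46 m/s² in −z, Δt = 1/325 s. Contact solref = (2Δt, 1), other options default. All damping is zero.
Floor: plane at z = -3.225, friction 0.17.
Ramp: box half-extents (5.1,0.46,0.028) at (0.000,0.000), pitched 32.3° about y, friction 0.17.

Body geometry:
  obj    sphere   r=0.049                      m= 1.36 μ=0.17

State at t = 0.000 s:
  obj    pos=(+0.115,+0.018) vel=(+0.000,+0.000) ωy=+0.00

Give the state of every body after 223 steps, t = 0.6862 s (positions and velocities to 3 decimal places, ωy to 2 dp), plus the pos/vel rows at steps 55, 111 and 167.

State at t = 0.6862 s:
  obj    pos=(+1.707,-0.988) vel=(+4.642,-2.922) ωy=+102.85

Key-timestep trajectory:
   step    t(s)  obj.x    obj.z    obj.vx   obj.vz 
     55  0.1692   +0.212  -0.043  +1.152  -0.710
    111  0.3415   +0.510  -0.231  +2.311  -1.456
    167  0.5138   +1.008  -0.546  +3.478  -2.187


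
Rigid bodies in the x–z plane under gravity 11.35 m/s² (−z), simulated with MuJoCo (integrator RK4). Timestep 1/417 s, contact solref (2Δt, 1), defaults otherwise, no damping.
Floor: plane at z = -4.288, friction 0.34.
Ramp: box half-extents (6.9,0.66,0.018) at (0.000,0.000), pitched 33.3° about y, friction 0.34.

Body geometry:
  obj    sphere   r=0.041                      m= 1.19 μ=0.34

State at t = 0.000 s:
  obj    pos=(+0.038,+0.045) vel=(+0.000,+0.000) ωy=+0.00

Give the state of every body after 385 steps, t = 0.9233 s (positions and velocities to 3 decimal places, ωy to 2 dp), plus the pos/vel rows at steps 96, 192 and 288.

State at t = 0.9233 s:
  obj    pos=(+1.624,-0.996) vel=(+3.435,-2.256) ωy=+100.22

Key-timestep trajectory:
   step    t(s)  obj.x    obj.z    obj.vx   obj.vz 
     96  0.2302   +0.137  -0.019  +0.857  -0.563
    192  0.4604   +0.433  -0.214  +1.713  -1.125
    288  0.6906   +0.926  -0.537  +2.569  -1.688


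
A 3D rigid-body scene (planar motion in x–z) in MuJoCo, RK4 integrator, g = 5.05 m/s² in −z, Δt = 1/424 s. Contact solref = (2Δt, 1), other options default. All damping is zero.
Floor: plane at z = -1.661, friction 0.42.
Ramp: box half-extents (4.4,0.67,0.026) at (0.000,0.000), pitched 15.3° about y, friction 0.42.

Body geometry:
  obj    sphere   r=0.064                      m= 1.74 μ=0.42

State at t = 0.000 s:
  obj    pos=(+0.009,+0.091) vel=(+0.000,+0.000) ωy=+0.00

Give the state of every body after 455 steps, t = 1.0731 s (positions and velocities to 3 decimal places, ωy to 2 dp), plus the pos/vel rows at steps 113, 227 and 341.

State at t = 1.0731 s:
  obj    pos=(+0.538,-0.054) vel=(+0.985,-0.270) ωy=+15.96

Key-timestep trajectory:
   step    t(s)  obj.x    obj.z    obj.vx   obj.vz 
    113  0.2665   +0.042  +0.082  +0.245  -0.067
    227  0.5354   +0.141  +0.055  +0.492  -0.134
    341  0.8042   +0.306  +0.010  +0.738  -0.202


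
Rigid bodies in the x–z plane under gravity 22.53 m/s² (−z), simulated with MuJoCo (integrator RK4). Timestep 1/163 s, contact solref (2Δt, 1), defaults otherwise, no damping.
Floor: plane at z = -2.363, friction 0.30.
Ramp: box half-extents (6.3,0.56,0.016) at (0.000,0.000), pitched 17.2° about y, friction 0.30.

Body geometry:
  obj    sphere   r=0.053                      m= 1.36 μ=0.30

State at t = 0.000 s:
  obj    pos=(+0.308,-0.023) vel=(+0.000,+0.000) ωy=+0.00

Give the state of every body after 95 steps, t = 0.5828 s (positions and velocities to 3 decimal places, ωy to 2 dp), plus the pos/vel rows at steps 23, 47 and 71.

State at t = 0.5828 s:
  obj    pos=(+1.080,-0.262) vel=(+2.649,-0.820) ωy=+52.31

Key-timestep trajectory:
   step    t(s)  obj.x    obj.z    obj.vx   obj.vz 
     23  0.1411   +0.353  -0.037  +0.642  -0.199
     47  0.2883   +0.497  -0.082  +1.311  -0.406
     71  0.4356   +0.739  -0.157  +1.980  -0.613


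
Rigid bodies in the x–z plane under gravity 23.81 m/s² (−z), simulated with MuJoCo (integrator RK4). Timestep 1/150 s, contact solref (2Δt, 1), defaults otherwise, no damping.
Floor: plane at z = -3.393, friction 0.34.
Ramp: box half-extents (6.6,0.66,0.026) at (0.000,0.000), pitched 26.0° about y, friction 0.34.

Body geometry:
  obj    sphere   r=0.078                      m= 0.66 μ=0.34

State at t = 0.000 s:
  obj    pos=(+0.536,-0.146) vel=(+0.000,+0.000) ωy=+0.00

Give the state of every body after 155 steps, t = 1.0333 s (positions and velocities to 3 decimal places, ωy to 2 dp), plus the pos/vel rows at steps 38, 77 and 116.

State at t = 1.0333 s:
  obj    pos=(+4.114,-1.891) vel=(+6.924,-3.377) ωy=+98.75

Key-timestep trajectory:
   step    t(s)  obj.x    obj.z    obj.vx   obj.vz 
     38  0.2533   +0.751  -0.251  +1.698  -0.828
     77  0.5133   +1.419  -0.576  +3.440  -1.678
    116  0.7733   +2.540  -1.123  +5.182  -2.527


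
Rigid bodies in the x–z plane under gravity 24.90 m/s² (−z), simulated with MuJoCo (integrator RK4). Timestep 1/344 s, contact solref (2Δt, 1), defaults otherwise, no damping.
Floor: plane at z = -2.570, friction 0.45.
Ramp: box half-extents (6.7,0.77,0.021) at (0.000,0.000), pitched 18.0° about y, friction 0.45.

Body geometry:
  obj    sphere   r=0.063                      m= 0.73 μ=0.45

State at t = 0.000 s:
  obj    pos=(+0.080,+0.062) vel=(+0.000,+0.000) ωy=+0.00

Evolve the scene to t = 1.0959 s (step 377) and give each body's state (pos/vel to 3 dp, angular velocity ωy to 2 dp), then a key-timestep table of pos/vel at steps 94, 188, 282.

State at t = 1.0959 s:
  obj    pos=(+3.219,-0.958) vel=(+5.728,-1.861) ωy=+95.60

Key-timestep trajectory:
   step    t(s)  obj.x    obj.z    obj.vx   obj.vz 
     94  0.2733   +0.275  -0.001  +1.428  -0.464
    188  0.5465   +0.861  -0.191  +2.857  -0.928
    282  0.8198   +1.837  -0.508  +4.285  -1.392


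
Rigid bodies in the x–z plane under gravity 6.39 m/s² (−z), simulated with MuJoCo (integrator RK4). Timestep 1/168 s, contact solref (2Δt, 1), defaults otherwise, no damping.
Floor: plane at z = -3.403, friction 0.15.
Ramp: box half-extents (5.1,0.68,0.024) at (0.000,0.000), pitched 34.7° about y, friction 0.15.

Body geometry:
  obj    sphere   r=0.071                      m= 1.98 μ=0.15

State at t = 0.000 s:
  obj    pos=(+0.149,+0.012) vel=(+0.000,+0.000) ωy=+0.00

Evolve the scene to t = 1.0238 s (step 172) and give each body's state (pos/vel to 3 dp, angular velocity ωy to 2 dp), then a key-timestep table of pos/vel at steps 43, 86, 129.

State at t = 1.0238 s:
  obj    pos=(+1.377,-0.838) vel=(+2.397,-1.664) ωy=+28.37

Key-timestep trajectory:
   step    t(s)  obj.x    obj.z    obj.vx   obj.vz 
     43  0.2560   +0.226  -0.041  +0.600  -0.415
     86  0.5119   +0.456  -0.200  +1.200  -0.828
    129  0.7679   +0.840  -0.466  +1.782  -1.280


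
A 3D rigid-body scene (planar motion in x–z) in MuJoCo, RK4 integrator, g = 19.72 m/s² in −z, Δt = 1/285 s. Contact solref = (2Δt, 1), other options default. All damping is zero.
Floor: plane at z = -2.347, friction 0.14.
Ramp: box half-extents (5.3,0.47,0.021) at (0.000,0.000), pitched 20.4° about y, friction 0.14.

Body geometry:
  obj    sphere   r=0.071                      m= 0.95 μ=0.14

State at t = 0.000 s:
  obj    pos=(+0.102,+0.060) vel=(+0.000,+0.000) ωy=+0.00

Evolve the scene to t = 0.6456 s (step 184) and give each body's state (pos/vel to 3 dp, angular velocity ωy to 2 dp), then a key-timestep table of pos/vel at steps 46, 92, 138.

State at t = 0.6456 s:
  obj    pos=(+1.061,-0.297) vel=(+2.971,-1.105) ωy=+44.63

Key-timestep trajectory:
   step    t(s)  obj.x    obj.z    obj.vx   obj.vz 
     46  0.1614   +0.162  +0.038  +0.743  -0.276
     92  0.3228   +0.342  -0.029  +1.486  -0.553
    138  0.4842   +0.642  -0.140  +2.229  -0.829


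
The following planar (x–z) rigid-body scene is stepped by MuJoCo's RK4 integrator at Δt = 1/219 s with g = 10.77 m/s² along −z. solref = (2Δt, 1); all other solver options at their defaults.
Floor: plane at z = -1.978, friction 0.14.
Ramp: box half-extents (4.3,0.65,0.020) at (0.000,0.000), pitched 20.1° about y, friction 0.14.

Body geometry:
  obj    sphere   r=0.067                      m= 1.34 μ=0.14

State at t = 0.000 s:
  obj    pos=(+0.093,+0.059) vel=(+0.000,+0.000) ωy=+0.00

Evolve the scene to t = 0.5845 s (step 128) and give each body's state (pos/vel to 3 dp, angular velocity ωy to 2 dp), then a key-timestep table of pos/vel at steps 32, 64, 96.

State at t = 0.5845 s:
  obj    pos=(+0.517,-0.097) vel=(+1.451,-0.531) ωy=+23.05

Key-timestep trajectory:
   step    t(s)  obj.x    obj.z    obj.vx   obj.vz 
     32  0.1461   +0.119  +0.049  +0.363  -0.133
     64  0.2922   +0.199  +0.020  +0.726  -0.266
     96  0.4384   +0.332  -0.029  +1.088  -0.398


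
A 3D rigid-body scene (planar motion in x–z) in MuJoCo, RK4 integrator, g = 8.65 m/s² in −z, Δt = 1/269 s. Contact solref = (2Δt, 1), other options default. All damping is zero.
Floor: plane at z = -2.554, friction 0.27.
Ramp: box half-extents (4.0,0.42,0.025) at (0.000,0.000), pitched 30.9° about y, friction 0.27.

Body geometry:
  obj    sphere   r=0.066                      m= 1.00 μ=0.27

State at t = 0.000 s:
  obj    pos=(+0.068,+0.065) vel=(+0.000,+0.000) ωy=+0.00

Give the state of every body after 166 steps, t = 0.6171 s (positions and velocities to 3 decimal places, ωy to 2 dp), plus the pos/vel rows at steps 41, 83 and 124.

State at t = 0.6171 s:
  obj    pos=(+0.587,-0.245) vel=(+1.680,-1.006) ωy=+29.66

Key-timestep trajectory:
   step    t(s)  obj.x    obj.z    obj.vx   obj.vz 
     41  0.1524   +0.100  +0.046  +0.415  -0.248
     83  0.3086   +0.198  -0.012  +0.840  -0.503
    124  0.4610   +0.357  -0.108  +1.255  -0.751


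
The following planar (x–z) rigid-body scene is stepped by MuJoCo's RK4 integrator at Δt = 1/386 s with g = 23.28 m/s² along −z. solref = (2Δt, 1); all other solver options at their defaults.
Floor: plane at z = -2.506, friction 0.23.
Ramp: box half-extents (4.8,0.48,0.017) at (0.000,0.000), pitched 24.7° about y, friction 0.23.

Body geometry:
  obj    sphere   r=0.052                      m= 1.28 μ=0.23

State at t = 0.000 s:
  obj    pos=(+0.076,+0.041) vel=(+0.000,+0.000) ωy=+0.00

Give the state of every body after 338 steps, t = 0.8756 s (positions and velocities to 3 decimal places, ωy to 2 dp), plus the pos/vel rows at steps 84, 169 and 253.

State at t = 0.8756 s:
  obj    pos=(+2.496,-1.072) vel=(+5.528,-2.543) ωy=+117.00

Key-timestep trajectory:
   step    t(s)  obj.x    obj.z    obj.vx   obj.vz 
     84  0.2176   +0.226  -0.028  +1.374  -0.632
    169  0.4378   +0.681  -0.237  +2.764  -1.271
    253  0.6554   +1.432  -0.583  +4.138  -1.903


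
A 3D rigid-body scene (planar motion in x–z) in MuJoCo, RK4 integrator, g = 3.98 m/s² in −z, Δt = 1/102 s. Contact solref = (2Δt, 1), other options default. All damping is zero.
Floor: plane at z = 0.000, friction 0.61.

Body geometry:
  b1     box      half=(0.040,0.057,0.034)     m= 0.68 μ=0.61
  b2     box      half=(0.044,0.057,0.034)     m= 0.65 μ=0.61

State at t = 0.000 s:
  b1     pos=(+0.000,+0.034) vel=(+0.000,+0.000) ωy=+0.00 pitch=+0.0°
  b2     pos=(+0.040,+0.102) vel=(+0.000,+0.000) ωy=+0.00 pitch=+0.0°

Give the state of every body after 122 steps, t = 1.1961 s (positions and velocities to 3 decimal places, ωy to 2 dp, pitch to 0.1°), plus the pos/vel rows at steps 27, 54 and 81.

State at t = 1.1961 s:
  b1     pos=(+0.000,+0.034) vel=(+0.000,+0.000) ωy=+0.00 pitch=+0.0°
  b2     pos=(+0.083,+0.044) vel=(+0.000,+0.000) ωy=+0.00 pitch=+90.0°

Key-timestep trajectory:
   step    t(s)  b1.x    b1.z    b1.vx   b1.vz   b2.x    b2.z    b2.vx   b2.vz 
     27  0.2647   +0.000  +0.034  +0.000  +0.000   +0.041  +0.102  +0.004  +0.000
     54  0.5294   +0.000  +0.034  +0.000  +0.000   +0.044  +0.102  +0.032  -0.004
     81  0.7941   +0.000  +0.034  +0.000  +0.000   +0.068  +0.087  +0.160  -0.226


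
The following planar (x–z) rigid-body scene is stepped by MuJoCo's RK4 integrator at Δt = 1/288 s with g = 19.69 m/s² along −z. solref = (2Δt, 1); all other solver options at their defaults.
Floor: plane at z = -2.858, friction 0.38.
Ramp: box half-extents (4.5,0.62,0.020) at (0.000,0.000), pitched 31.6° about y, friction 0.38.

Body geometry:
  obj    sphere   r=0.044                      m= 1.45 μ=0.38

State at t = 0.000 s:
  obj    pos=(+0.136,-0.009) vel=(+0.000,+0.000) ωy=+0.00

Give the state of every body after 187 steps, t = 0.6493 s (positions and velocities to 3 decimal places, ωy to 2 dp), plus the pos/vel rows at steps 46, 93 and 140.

State at t = 0.6493 s:
  obj    pos=(+1.459,-0.823) vel=(+4.076,-2.507) ωy=+108.73

Key-timestep trajectory:
   step    t(s)  obj.x    obj.z    obj.vx   obj.vz 
     46  0.1597   +0.216  -0.058  +1.003  -0.617
     93  0.3229   +0.464  -0.210  +2.027  -1.247
    140  0.4861   +0.878  -0.465  +3.051  -1.877


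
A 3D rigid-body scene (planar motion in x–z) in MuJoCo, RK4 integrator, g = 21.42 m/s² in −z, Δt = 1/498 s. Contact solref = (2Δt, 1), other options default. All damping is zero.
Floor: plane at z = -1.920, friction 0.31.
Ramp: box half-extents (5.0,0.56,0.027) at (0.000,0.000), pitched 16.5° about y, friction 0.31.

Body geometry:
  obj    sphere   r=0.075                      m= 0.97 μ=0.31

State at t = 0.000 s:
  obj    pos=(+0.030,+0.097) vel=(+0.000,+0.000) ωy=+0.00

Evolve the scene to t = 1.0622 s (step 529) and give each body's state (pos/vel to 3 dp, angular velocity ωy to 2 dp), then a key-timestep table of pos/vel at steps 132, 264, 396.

State at t = 1.0622 s:
  obj    pos=(+2.381,-0.599) vel=(+4.426,-1.311) ωy=+61.54

Key-timestep trajectory:
   step    t(s)  obj.x    obj.z    obj.vx   obj.vz 
    132  0.2651   +0.177  +0.054  +1.104  -0.327
    264  0.5301   +0.616  -0.076  +2.209  -0.654
    396  0.7952   +1.347  -0.293  +3.313  -0.981
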